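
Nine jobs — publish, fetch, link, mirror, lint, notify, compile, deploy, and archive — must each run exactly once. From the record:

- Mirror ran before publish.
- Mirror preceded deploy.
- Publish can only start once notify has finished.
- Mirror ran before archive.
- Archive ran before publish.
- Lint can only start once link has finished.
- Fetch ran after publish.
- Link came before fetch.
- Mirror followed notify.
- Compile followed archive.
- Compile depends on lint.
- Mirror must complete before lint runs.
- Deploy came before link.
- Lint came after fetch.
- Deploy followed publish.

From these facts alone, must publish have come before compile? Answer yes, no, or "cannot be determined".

yes

Chain the constraints: publish → fetch → lint → compile. Each link is directly stated, so publish comes before compile.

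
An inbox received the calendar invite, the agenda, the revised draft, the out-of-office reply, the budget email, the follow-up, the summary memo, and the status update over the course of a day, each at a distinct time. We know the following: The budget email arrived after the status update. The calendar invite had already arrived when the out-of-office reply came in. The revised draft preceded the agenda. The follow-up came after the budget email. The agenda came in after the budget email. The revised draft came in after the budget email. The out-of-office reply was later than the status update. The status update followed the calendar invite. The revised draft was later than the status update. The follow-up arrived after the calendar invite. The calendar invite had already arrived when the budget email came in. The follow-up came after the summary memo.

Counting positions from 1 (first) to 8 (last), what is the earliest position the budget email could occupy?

3

The calendar invite and the status update must both come before the budget email — 2 forced predecessors.
Nothing else is forced ahead of the budget email, so its earliest slot is position 2 + 1 = 3.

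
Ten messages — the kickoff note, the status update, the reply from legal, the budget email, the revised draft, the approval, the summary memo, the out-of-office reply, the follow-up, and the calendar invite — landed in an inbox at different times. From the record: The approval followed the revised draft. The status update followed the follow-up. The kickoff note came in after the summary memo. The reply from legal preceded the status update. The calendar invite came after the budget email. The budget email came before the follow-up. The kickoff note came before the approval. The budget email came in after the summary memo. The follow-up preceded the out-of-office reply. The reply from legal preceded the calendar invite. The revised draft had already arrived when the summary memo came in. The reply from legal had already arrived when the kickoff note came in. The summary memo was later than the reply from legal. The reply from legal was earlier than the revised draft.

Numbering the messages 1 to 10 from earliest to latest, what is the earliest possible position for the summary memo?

3

The reply from legal and the revised draft must both come before the summary memo — 2 forced predecessors.
Nothing else is forced ahead of the summary memo, so its earliest slot is position 2 + 1 = 3.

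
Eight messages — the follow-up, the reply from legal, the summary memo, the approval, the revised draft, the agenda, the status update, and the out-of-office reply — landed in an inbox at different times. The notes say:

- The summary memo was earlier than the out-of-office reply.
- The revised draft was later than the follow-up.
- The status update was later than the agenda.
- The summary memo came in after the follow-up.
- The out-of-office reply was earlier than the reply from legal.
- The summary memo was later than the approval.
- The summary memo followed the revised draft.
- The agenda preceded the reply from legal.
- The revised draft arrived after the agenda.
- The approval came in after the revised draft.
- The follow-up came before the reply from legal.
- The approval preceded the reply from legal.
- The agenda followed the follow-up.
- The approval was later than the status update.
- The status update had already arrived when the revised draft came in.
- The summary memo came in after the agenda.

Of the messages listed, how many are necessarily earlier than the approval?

4

Directly stated before the approval: the revised draft and the status update.
The agenda reaches the approval via the agenda → the status update → the approval.
The follow-up reaches the approval via the follow-up → the revised draft → the approval.
That's the agenda, the follow-up, the revised draft, and the status update — 4 in all.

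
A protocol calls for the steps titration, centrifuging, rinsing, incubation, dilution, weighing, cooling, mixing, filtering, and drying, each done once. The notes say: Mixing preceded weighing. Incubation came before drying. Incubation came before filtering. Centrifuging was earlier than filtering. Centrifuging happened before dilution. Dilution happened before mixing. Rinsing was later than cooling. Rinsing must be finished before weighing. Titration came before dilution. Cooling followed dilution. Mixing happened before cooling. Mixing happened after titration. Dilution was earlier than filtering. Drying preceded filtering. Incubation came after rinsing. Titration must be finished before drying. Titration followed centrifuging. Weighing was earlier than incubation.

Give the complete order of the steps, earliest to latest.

centrifuging, titration, dilution, mixing, cooling, rinsing, weighing, incubation, drying, filtering

The constraints fix every adjacent pair, so only one ordering works:
centrifuging → titration → dilution → mixing → cooling → rinsing → weighing → incubation → drying → filtering.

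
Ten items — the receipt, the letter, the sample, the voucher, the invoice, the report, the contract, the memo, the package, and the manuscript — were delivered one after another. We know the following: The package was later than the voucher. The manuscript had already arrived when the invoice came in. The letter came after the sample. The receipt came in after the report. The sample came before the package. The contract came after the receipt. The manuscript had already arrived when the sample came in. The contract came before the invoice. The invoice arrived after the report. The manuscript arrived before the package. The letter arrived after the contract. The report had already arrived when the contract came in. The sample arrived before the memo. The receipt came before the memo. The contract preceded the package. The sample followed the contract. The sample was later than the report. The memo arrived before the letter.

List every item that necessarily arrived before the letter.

Directly stated before the letter: the contract, the memo, and the sample.
The manuscript reaches the letter via the manuscript → the sample → the letter.
The receipt reaches the letter via the receipt → the contract → the letter.
The report reaches the letter via the report → the contract → the letter.
No chain forces the invoice (or any of the others) ahead of the letter.

the contract, the manuscript, the memo, the receipt, the report, the sample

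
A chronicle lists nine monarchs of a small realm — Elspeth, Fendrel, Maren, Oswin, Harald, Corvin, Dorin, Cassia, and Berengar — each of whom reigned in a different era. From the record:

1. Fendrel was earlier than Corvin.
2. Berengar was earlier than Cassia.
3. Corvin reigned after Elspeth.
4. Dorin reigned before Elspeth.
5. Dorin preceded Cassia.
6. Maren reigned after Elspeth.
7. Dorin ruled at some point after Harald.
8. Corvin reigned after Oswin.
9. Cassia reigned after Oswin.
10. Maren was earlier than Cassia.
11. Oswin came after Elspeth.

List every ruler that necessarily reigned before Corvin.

Directly stated before Corvin: Elspeth, Fendrel, and Oswin.
Dorin reaches Corvin via Dorin → Elspeth → Corvin.
Harald reaches Corvin via Harald → Dorin → Elspeth → Corvin.
No chain forces Cassia (or any of the others) ahead of Corvin.

Dorin, Elspeth, Fendrel, Harald, Oswin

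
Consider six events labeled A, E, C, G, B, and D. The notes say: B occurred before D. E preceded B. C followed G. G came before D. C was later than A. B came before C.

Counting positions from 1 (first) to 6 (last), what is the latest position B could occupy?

B must come before C and D — 2 events forced after it.
Everything else can be placed before B in some valid order, so B can sit as late as position 6 − 2 = 4.

4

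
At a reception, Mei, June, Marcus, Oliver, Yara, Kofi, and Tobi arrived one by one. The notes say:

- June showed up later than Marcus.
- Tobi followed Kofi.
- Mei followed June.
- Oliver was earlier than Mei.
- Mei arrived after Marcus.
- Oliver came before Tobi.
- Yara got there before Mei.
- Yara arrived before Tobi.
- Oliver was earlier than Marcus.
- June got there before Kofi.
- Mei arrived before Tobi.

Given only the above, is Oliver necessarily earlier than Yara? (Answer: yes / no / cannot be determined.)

No chain of stated constraints runs from Oliver to Yara, and none runs from Yara to Oliver either.
So the relative order of Oliver and Yara is not fixed by the given facts.

cannot be determined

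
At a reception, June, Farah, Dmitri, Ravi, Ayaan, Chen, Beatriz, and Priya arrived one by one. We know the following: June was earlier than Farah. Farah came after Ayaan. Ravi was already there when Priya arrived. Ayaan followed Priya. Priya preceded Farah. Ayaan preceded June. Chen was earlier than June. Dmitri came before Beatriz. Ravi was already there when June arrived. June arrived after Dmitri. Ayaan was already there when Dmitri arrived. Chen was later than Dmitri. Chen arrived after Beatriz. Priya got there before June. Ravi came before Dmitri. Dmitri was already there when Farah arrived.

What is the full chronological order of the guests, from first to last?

Ravi, Priya, Ayaan, Dmitri, Beatriz, Chen, June, Farah

The constraints fix every adjacent pair, so only one ordering works:
Ravi → Priya → Ayaan → Dmitri → Beatriz → Chen → June → Farah.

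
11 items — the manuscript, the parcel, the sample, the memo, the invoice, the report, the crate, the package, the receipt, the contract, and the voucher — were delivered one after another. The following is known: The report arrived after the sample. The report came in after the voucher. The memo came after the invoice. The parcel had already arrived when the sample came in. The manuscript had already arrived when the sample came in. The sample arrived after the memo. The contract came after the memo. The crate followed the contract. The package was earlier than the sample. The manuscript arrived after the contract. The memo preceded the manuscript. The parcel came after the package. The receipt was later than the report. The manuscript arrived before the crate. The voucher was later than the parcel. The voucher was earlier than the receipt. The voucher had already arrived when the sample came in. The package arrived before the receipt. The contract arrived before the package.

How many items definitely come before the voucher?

Directly stated before the voucher: the parcel.
The contract reaches the voucher via the contract → the package → the parcel → the voucher.
The invoice reaches the voucher via the invoice → the memo → the contract → the package → the parcel → the voucher.
The memo reaches the voucher via the memo → the contract → the package → the parcel → the voucher.
Likewise the package reaches the voucher by chaining the stated constraints.
No chain forces the manuscript (or any of the others) ahead of the voucher.
That's the contract, the invoice, the memo, the package, and the parcel — 5 in all.

5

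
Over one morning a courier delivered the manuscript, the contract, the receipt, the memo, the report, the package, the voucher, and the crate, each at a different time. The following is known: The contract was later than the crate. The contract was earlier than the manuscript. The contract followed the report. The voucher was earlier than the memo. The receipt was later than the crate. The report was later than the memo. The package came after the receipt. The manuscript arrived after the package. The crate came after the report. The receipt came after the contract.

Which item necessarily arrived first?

the voucher

The voucher has a chain of constraints placing it before every other item, so the voucher must be first.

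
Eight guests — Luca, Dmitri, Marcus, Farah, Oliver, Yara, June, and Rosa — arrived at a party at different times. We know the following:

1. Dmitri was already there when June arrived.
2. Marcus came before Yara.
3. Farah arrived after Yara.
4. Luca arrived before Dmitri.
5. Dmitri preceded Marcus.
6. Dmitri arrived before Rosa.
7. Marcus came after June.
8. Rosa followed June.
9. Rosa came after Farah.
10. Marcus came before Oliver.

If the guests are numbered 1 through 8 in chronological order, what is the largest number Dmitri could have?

Dmitri must come before Farah, June, Marcus, Oliver, Rosa, and Yara — 6 guests forced after them.
Everything else can be placed before Dmitri in some valid order, so Dmitri can sit as late as position 8 − 6 = 2.

2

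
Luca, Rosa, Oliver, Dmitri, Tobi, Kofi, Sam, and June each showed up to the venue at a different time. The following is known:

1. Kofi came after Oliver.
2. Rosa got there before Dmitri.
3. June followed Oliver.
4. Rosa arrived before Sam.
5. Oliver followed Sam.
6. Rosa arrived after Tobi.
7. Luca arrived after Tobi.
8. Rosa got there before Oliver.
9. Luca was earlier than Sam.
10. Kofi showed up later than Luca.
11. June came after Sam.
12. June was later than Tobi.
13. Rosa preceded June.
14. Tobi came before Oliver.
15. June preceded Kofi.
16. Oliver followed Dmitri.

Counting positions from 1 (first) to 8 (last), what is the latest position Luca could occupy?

Luca must come before June, Kofi, Oliver, and Sam — 4 guests forced after them.
Everything else can be placed before Luca in some valid order, so Luca can sit as late as position 8 − 4 = 4.

4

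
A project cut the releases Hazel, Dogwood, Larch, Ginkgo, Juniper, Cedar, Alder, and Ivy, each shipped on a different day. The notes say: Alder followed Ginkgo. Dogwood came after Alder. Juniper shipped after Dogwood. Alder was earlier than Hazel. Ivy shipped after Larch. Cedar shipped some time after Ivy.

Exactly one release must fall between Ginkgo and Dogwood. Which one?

Alder

Tracing the constraints gives Ginkgo → Alder → Dogwood, so Alder sits after Ginkgo and before Dogwood.
No other release is forced both after Ginkgo and before Dogwood.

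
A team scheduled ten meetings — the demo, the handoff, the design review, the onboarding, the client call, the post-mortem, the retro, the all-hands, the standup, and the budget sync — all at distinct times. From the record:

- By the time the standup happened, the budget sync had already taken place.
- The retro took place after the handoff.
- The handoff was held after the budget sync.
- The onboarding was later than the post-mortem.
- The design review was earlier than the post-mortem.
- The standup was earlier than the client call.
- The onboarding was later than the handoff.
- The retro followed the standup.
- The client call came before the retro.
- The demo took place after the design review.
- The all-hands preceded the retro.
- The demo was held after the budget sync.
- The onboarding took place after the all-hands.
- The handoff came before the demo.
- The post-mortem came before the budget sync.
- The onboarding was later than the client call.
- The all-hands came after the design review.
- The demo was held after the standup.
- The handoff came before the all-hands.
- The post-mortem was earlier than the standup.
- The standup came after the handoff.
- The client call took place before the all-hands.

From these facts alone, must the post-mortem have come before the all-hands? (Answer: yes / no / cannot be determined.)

yes

Chain the constraints: the post-mortem → the standup → the client call → the all-hands. Each link is directly stated, so the post-mortem comes before the all-hands.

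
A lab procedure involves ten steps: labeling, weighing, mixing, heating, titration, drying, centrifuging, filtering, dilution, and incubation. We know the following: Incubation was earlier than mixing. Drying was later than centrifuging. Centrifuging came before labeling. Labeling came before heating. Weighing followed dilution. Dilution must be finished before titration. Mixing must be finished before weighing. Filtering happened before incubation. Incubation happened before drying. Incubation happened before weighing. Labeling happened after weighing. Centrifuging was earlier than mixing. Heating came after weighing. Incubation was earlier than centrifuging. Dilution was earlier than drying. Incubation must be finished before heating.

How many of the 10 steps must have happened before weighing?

5

Directly stated before weighing: dilution, incubation, and mixing.
Centrifuging reaches weighing via centrifuging → mixing → weighing.
Filtering reaches weighing via filtering → incubation → weighing.
That's centrifuging, dilution, filtering, incubation, and mixing — 5 in all.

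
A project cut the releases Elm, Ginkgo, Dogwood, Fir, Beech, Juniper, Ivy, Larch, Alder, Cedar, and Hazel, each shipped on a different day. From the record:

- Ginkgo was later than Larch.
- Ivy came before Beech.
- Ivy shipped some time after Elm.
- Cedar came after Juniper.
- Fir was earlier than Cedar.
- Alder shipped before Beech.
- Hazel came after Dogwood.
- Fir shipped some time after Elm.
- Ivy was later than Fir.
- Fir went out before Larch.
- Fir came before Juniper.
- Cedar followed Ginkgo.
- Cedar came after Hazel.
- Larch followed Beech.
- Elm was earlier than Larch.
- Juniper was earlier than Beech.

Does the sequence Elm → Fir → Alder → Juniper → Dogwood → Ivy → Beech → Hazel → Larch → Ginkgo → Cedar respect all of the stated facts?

yes

Check each stated constraint against the proposed order — e.g. Elm is ahead of Larch; Fir is ahead of Cedar. Every pair is in the required order; nothing is violated.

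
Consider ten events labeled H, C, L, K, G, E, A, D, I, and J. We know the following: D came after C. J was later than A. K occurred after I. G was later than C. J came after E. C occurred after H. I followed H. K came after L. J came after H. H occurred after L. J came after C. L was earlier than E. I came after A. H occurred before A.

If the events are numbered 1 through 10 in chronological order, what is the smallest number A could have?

H and L must both come before A — 2 forced predecessors.
Nothing else is forced ahead of A, so its earliest slot is position 2 + 1 = 3.

3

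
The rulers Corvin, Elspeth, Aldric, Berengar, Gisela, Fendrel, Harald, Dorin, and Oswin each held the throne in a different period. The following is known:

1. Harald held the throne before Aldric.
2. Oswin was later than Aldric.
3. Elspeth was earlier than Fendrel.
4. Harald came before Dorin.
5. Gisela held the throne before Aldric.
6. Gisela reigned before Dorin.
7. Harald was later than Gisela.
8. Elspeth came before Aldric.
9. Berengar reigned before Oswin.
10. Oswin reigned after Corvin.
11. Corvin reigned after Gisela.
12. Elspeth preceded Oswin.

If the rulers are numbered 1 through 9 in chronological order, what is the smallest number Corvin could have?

2

Gisela must come before Corvin — 1 forced predecessor.
Nothing else is forced ahead of Corvin, so their earliest slot is position 1 + 1 = 2.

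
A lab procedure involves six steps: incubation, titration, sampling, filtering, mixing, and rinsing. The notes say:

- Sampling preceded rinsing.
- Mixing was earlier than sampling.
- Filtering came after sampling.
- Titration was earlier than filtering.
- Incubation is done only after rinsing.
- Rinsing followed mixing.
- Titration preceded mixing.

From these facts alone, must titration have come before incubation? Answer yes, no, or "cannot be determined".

yes

Chain the constraints: titration → mixing → rinsing → incubation. Each link is directly stated, so titration comes before incubation.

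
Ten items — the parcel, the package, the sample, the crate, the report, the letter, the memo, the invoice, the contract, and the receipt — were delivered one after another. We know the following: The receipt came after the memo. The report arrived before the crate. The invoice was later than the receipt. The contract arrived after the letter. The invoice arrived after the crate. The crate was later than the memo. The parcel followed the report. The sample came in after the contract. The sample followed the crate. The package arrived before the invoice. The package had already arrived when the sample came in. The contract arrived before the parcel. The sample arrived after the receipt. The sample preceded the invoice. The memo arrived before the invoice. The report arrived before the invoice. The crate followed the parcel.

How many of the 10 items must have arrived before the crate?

5

Directly stated before the crate: the memo, the parcel, and the report.
The contract reaches the crate via the contract → the parcel → the crate.
The letter reaches the crate via the letter → the contract → the parcel → the crate.
No chain forces the sample (or any of the others) ahead of the crate.
That's the contract, the letter, the memo, the parcel, and the report — 5 in all.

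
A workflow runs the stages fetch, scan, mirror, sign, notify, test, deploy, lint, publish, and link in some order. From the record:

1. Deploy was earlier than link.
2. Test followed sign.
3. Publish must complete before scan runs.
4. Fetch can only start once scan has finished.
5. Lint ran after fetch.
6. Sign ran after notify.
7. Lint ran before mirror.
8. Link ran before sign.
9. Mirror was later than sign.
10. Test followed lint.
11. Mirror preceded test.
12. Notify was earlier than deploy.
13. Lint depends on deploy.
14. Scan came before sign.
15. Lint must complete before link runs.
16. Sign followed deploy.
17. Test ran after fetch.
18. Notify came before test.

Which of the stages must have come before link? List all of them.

deploy, fetch, lint, notify, publish, scan

Directly stated before link: deploy and lint.
Fetch reaches link via fetch → lint → link.
Notify reaches link via notify → deploy → link.
Publish reaches link via publish → scan → fetch → lint → link.
Likewise scan reaches link by chaining the stated constraints.
No chain forces mirror (or any of the others) ahead of link.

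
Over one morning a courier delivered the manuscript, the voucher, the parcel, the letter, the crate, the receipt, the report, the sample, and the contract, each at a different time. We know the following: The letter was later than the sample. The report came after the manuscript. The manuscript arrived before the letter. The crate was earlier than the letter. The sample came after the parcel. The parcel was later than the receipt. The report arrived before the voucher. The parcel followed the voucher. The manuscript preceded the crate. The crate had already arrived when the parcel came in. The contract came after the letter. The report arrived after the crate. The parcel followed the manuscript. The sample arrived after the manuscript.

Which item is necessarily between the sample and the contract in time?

the letter

Tracing the constraints gives the sample → the letter → the contract, so the letter sits after the sample and before the contract.
No other item is forced both after the sample and before the contract.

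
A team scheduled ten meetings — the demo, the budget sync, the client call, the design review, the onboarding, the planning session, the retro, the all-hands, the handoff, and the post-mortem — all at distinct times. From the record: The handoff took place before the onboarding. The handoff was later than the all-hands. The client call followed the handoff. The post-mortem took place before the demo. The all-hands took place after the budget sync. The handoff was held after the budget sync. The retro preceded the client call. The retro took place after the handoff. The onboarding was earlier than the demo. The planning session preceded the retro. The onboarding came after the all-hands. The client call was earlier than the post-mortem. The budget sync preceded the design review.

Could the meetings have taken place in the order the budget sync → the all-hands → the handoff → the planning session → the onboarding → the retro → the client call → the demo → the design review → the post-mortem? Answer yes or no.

no

The constraints require the post-mortem before the demo, but in the proposed sequence the demo appears ahead of the post-mortem. That one violation is enough.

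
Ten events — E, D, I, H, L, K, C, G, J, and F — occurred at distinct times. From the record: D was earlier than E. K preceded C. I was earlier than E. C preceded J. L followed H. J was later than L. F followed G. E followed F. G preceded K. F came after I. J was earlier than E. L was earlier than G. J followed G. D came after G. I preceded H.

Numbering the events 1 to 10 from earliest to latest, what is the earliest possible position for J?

7

C, G, H, I, K, and L must all come before J — 6 forced predecessors.
Nothing else is forced ahead of J, so its earliest slot is position 6 + 1 = 7.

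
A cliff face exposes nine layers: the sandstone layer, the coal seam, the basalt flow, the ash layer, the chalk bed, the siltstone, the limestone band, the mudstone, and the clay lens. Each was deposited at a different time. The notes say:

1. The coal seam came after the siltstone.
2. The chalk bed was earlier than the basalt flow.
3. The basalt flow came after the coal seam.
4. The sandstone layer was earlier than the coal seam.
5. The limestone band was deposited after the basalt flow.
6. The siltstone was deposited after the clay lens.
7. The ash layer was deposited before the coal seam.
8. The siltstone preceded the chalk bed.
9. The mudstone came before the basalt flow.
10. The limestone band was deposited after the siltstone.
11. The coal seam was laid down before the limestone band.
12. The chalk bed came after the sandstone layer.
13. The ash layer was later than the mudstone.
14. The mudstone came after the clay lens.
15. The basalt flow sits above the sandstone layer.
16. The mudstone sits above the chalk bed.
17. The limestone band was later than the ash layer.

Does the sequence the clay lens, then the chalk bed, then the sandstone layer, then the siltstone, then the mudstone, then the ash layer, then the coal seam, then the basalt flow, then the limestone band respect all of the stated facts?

no

The constraints require the sandstone layer before the chalk bed, but in the proposed sequence the chalk bed appears ahead of the sandstone layer. That one violation is enough.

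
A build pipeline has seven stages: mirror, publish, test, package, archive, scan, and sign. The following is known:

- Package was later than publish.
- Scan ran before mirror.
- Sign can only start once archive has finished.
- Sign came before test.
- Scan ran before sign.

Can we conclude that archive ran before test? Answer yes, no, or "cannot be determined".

yes

Chain the constraints: archive → sign → test. Each link is directly stated, so archive comes before test.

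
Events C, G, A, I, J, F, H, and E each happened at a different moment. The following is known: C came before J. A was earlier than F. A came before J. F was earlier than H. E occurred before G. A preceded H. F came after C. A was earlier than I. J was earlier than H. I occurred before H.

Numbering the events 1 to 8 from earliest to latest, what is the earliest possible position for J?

A and C must both come before J — 2 forced predecessors.
Nothing else is forced ahead of J, so its earliest slot is position 2 + 1 = 3.

3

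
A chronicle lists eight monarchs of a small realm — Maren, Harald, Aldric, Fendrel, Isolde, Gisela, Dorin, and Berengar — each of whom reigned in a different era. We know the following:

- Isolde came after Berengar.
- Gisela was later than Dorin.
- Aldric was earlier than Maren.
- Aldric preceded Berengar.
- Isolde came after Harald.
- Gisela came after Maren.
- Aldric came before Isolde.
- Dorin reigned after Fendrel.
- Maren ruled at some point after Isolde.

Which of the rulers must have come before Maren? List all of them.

Directly stated before Maren: Aldric and Isolde.
Berengar reaches Maren via Berengar → Isolde → Maren.
Harald reaches Maren via Harald → Isolde → Maren.

Aldric, Berengar, Harald, Isolde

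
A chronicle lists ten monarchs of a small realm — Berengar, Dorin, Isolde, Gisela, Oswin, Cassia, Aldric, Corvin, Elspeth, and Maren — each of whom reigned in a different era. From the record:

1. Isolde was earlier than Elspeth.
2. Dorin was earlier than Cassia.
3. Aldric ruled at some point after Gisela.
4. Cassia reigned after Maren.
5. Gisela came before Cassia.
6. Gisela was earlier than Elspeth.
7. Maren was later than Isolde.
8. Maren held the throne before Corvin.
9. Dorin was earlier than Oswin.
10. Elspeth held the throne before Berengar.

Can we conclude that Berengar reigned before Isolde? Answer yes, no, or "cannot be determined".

no

Tracing the constraints gives Isolde → Elspeth → Berengar, so Isolde must come before Berengar.
That means Berengar cannot be before Isolde.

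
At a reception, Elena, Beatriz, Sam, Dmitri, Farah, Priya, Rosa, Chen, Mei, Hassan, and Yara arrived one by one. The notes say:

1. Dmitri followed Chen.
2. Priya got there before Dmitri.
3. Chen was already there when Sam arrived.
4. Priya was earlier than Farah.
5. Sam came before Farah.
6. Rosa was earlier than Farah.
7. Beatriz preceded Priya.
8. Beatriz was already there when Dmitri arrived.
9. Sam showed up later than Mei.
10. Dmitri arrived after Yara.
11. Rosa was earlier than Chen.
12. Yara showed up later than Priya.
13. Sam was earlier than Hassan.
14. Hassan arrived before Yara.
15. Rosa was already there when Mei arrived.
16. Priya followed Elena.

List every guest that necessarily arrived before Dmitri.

Directly stated before Dmitri: Beatriz, Chen, Priya, and Yara.
Elena reaches Dmitri via Elena → Priya → Dmitri.
Hassan reaches Dmitri via Hassan → Yara → Dmitri.
Mei reaches Dmitri via Mei → Sam → Hassan → Yara → Dmitri.
Likewise Rosa and Sam each reach Dmitri by chaining the stated constraints.
No chain forces Farah ahead of Dmitri.

Beatriz, Chen, Elena, Hassan, Mei, Priya, Rosa, Sam, Yara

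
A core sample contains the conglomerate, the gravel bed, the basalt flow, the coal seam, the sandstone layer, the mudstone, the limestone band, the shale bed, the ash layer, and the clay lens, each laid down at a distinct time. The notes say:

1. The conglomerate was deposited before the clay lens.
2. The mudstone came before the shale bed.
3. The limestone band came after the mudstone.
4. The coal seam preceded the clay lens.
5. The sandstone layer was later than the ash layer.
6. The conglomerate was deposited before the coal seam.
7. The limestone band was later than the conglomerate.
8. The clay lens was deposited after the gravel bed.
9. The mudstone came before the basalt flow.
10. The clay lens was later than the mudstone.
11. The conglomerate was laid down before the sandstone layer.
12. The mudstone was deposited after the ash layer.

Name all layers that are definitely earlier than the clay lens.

Directly stated before the clay lens: the coal seam, the conglomerate, the gravel bed, and the mudstone.
The ash layer reaches the clay lens via the ash layer → the mudstone → the clay lens.

the ash layer, the coal seam, the conglomerate, the gravel bed, the mudstone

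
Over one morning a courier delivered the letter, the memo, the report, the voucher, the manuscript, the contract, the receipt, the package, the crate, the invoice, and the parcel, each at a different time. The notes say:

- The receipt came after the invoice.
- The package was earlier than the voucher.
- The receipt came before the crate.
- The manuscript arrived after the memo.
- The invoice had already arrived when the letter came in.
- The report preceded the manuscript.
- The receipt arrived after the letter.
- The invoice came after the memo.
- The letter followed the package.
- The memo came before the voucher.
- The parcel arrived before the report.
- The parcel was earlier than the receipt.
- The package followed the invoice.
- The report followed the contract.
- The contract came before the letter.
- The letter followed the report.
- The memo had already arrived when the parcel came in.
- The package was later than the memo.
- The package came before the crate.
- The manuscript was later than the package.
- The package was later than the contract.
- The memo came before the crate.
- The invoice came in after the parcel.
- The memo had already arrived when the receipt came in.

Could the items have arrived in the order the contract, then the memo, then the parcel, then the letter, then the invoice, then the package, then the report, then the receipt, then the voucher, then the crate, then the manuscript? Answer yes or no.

The constraints require the package before the letter, but in the proposed sequence the letter appears ahead of the package. That one violation is enough.

no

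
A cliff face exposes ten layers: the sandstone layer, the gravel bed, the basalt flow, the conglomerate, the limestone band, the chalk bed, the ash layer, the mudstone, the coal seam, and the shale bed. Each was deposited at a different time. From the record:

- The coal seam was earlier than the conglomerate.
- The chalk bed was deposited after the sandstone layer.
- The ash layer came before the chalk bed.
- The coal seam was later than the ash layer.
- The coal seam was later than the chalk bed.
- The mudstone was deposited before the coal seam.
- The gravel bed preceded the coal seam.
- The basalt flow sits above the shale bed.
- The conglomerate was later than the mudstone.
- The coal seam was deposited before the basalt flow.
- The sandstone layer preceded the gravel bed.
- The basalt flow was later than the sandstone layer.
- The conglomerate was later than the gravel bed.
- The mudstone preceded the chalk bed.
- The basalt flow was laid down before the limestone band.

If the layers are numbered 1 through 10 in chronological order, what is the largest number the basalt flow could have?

9

The basalt flow must come before the limestone band — 1 layer forced after it.
Everything else can be placed before the basalt flow in some valid order, so the basalt flow can sit as late as position 10 − 1 = 9.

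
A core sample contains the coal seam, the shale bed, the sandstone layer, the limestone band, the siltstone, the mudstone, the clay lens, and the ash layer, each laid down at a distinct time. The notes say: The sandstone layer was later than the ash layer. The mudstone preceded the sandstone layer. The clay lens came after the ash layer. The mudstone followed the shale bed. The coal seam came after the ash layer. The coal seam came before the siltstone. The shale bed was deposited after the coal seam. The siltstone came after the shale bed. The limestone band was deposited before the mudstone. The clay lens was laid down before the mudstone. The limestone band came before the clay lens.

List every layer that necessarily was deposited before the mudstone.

Directly stated before the mudstone: the clay lens, the limestone band, and the shale bed.
The ash layer reaches the mudstone via the ash layer → the clay lens → the mudstone.
The coal seam reaches the mudstone via the coal seam → the shale bed → the mudstone.
No chain forces the siltstone (or any of the others) ahead of the mudstone.

the ash layer, the clay lens, the coal seam, the limestone band, the shale bed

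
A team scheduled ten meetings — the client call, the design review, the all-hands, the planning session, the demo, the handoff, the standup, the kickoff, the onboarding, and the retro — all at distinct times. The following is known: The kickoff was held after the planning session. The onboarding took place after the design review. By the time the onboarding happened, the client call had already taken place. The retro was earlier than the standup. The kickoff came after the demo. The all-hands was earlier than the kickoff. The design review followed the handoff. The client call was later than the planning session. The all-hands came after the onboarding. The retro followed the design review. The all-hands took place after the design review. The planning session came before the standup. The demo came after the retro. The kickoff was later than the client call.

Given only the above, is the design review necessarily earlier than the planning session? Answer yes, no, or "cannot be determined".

No chain of stated constraints runs from the design review to the planning session, and none runs from the planning session to the design review either.
So the relative order of the design review and the planning session is not fixed by the given facts.

cannot be determined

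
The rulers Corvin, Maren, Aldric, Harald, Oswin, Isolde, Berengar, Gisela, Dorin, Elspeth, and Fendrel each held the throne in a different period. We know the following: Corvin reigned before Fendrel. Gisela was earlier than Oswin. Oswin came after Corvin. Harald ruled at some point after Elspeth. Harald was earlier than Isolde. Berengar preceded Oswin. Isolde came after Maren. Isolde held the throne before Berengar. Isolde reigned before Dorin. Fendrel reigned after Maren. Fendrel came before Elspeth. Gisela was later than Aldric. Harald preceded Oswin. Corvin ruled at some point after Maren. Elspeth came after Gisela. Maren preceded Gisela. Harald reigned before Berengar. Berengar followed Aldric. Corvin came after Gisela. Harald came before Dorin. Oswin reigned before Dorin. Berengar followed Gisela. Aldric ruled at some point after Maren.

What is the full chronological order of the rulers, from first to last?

The constraints fix every adjacent pair, so only one ordering works:
Maren → Aldric → Gisela → Corvin → Fendrel → Elspeth → Harald → Isolde → Berengar → Oswin → Dorin.

Maren, Aldric, Gisela, Corvin, Fendrel, Elspeth, Harald, Isolde, Berengar, Oswin, Dorin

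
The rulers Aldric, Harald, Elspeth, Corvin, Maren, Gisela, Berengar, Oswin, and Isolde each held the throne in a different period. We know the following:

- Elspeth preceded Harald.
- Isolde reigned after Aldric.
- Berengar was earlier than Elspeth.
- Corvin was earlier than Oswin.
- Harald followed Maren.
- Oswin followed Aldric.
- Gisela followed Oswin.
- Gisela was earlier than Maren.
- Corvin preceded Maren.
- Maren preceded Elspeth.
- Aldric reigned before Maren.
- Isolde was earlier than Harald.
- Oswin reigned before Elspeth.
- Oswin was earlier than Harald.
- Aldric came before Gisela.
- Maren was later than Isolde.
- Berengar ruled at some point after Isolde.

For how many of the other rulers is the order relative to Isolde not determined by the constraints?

Forced before Isolde: Aldric; forced after Isolde: Berengar, Elspeth, Harald, and Maren.
That leaves Corvin, Gisela, and Oswin with no forced order relative to Isolde — 3.

3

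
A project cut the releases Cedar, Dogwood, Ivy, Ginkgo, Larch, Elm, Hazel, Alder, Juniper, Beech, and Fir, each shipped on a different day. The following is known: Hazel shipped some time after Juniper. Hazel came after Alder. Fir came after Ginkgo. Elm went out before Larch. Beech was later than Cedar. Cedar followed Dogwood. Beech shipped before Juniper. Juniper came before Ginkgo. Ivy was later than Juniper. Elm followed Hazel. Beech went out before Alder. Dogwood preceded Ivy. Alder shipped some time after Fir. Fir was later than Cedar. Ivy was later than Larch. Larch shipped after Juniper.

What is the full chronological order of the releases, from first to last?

The constraints fix every adjacent pair, so only one ordering works:
Dogwood → Cedar → Beech → Juniper → Ginkgo → Fir → Alder → Hazel → Elm → Larch → Ivy.

Dogwood, Cedar, Beech, Juniper, Ginkgo, Fir, Alder, Hazel, Elm, Larch, Ivy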